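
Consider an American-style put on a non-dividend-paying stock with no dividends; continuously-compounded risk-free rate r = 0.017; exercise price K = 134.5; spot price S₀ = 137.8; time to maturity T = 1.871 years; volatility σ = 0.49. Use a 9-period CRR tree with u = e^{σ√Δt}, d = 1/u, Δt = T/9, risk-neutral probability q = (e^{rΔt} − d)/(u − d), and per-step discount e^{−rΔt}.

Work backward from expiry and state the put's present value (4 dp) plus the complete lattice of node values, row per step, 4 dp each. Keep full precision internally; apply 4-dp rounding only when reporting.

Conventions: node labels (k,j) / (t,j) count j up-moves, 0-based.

params: Δt=0.20789 u=1.25034 d=0.79978 q=0.45224 e^(-rΔt)=0.99647
t_9 payoffs: 116.0499 105.6560 89.4069 64.0038 24.2899 0.0000 0.0000 0.0000 0.0000 0.0000
k=8: node(8,0) S=23.0689 payoff=111.4311 vs cont=110.9566 → 111.4311 [stop]  node(8,1) S=36.0647 payoff=98.4353 vs cont=97.9608 → 98.4353 [stop]  node(8,2) S=56.3817 payoff=78.1183 vs cont=77.6438 → 78.1183 [stop]  node(8,3) S=88.1442 payoff=46.3558 vs cont=45.8813 → 46.3558 [stop]  node(8,4) S=137.8000 payoff=0.0000 vs cont=13.2582 → 13.2582 [wait]  node(8,5) S=215.4293 payoff=0.0000 vs cont=0.0000 → 0.0000 [wait]  node(8,6) S=336.7908 payoff=0.0000 vs cont=0.0000 → 0.0000 [wait]  node(8,7) S=526.5211 payoff=0.0000 vs cont=0.0000 → 0.0000 [wait]  node(8,8) S=823.1355 payoff=0.0000 vs cont=0.0000 → 0.0000 [wait]
k=7: node(7,0) S=28.8440 payoff=105.6560 vs cont=105.1815 → 105.6560 [stop]  node(7,1) S=45.0931 payoff=89.4069 vs cont=88.9324 → 89.4069 [stop]  node(7,2) S=70.4962 payoff=64.0038 vs cont=63.5293 → 64.0038 [stop]  node(7,3) S=110.2101 payoff=24.2899 vs cont=31.2772 → 31.2772 [wait]  node(7,4) S=172.2967 payoff=0.0000 vs cont=7.2368 → 7.2368 [wait]  node(7,5) S=269.3596 payoff=0.0000 vs cont=0.0000 → 0.0000 [wait]  node(7,6) S=421.1027 payoff=0.0000 vs cont=0.0000 → 0.0000 [wait]  node(7,7) S=658.3299 payoff=0.0000 vs cont=0.0000 → 0.0000 [wait]
k=6: node(6,0) S=36.0647 payoff=98.4353 vs cont=97.9608 → 98.4353 [stop]  node(6,1) S=56.3817 payoff=78.1183 vs cont=77.6438 → 78.1183 [stop]  node(6,2) S=88.1442 payoff=46.3558 vs cont=49.0301 → 49.0301 [wait]  node(6,3) S=137.8000 payoff=0.0000 vs cont=20.3333 → 20.3333 [wait]  node(6,4) S=215.4293 payoff=0.0000 vs cont=3.9501 → 3.9501 [wait]  node(6,5) S=336.7908 payoff=0.0000 vs cont=0.0000 → 0.0000 [wait]  node(6,6) S=526.5211 payoff=0.0000 vs cont=0.0000 → 0.0000 [wait]
k=5: node(5,0) S=45.0931 payoff=89.4069 vs cont=88.9324 → 89.4069 [stop]  node(5,1) S=70.4962 payoff=64.0038 vs cont=64.7344 → 64.7344 [wait]  node(5,2) S=110.2101 payoff=24.2899 vs cont=35.9252 → 35.9252 [wait]  node(5,3) S=172.2967 payoff=0.0000 vs cont=12.8786 → 12.8786 [wait]  node(5,4) S=269.3596 payoff=0.0000 vs cont=2.1561 → 2.1561 [wait]  node(5,5) S=421.1027 payoff=0.0000 vs cont=0.0000 → 0.0000 [wait]
k=4: node(4,0) S=56.3817 payoff=78.1183 vs cont=77.9731 → 78.1183 [stop]  node(4,1) S=88.1442 payoff=46.3558 vs cont=51.5234 → 51.5234 [wait]  node(4,2) S=137.8000 payoff=0.0000 vs cont=25.4127 → 25.4127 [wait]  node(4,3) S=215.4293 payoff=0.0000 vs cont=8.0012 → 8.0012 [wait]  node(4,4) S=336.7908 payoff=0.0000 vs cont=1.1769 → 1.1769 [wait]
k=3: node(3,0) S=70.4962 payoff=64.0038 vs cont=65.8580 → 65.8580 [wait]  node(3,1) S=110.2101 payoff=24.2899 vs cont=39.5751 → 39.5751 [wait]  node(3,2) S=172.2967 payoff=0.0000 vs cont=17.4767 → 17.4767 [wait]  node(3,3) S=269.3596 payoff=0.0000 vs cont=4.8976 → 4.8976 [wait]
k=2: node(2,0) S=88.1442 payoff=46.3558 vs cont=53.7816 → 53.7816 [wait]  node(2,1) S=137.8000 payoff=0.0000 vs cont=29.4771 → 29.4771 [wait]  node(2,2) S=215.4293 payoff=0.0000 vs cont=11.7464 → 11.7464 [wait]
k=1: node(1,0) S=110.2101 payoff=24.2899 vs cont=42.6393 → 42.6393 [wait]  node(1,1) S=172.2967 payoff=0.0000 vs cont=21.3830 → 21.3830 [wait]
k=0: node(0,0) S=137.8000 payoff=0.0000 vs cont=32.9099 → 32.9099 [wait]

price = 32.9099
tree:
32.9099
42.6393 21.3830
53.7816 29.4771 11.7464
65.8580 39.5751 17.4767 4.8976
78.1183 51.5234 25.4127 8.0012 1.1769
89.4069 64.7344 35.9252 12.8786 2.1561 0.0000
98.4353 78.1183 49.0301 20.3333 3.9501 0.0000 0.0000
105.6560 89.4069 64.0038 31.2772 7.2368 0.0000 0.0000 0.0000
111.4311 98.4353 78.1183 46.3558 13.2582 0.0000 0.0000 0.0000 0.0000
116.0499 105.6560 89.4069 64.0038 24.2899 0.0000 0.0000 0.0000 0.0000 0.0000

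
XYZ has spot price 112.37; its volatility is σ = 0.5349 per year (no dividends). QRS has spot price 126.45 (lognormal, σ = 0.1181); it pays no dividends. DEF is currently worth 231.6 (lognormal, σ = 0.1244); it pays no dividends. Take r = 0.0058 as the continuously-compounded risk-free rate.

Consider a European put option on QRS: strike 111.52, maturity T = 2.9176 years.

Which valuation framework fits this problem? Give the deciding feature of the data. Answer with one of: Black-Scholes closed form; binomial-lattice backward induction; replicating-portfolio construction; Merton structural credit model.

framework: Black-Scholes closed form

Key observation: everything needed for the exact continuous-time valuation of the European put on QRS (strike 111.52) is given, and no feature rules the closed form out.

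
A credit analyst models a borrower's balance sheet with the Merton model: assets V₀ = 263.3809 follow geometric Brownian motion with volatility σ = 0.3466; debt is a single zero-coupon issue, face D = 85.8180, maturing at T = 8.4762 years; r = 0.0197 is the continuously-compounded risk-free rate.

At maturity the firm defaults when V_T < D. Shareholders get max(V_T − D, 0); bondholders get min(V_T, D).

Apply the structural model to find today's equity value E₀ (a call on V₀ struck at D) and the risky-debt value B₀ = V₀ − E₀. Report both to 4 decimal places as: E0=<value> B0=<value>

E0=196.8777 B0=66.5032

Equity is a call on the firm's assets struck at D = 85.8180:
d₁ = [ln(V₀/D) + (r + σ²/2)T] / (σ√T)
   = [ln(263.3809/85.8180) + (0.0197 + 0.5·0.3466²)·8.4762] / (0.3466·√8.4762)
   = [1.121372 + 0.676111] / 1.009088 = 1.781294
d₂ = d₁ − σ√T = 1.781294 − 1.009088 = 0.772206
N(d₁) = 0.962568,  N(d₂) = 0.780004,  e^(−rT) = 0.846216
E₀ = V₀·N(d₁) − D·e^(−rT)·N(d₂)
   = 263.3809·0.962568 − 85.8180·0.846216·0.780004 = 196.877688
B₀ = V₀ − E₀ = 263.3809 − 196.877688 = 66.503212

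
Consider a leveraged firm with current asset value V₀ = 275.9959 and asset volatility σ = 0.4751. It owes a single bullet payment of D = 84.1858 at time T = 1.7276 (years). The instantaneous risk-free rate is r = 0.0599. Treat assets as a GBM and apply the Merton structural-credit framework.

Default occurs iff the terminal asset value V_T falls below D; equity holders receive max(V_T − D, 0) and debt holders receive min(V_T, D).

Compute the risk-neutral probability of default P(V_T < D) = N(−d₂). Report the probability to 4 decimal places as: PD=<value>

Equity is a call on the firm's assets struck at D = 84.1858:
d₁ = [ln(V₀/D) + (r + σ²/2)T] / (σ√T)
   = [ln(275.9959/84.1858) + (0.0599 + 0.5·0.4751²)·1.7276] / (0.4751·√1.7276)
   = [1.187360 + 0.298460] / 0.624463 = 2.379357
d₂ = d₁ − σ√T = 2.379357 − 0.624463 = 1.754894
risk-neutral PD = N(−d₂) = N(-1.754894) = 0.039639

PD=0.0396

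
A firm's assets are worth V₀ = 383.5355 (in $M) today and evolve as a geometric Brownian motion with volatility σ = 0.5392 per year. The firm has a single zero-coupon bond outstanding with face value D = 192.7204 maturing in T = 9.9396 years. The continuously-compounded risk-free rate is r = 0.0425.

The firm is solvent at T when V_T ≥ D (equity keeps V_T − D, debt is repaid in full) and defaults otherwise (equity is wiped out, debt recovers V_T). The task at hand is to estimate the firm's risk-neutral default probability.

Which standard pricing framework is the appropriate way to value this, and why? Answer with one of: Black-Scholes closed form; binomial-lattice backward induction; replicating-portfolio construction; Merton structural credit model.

Key observation: a levered firm with one bullet debt due at 9.9396 years is the canonical structural-credit setup: equity is a call on the firm's assets struck at the face value.

framework: Merton structural credit model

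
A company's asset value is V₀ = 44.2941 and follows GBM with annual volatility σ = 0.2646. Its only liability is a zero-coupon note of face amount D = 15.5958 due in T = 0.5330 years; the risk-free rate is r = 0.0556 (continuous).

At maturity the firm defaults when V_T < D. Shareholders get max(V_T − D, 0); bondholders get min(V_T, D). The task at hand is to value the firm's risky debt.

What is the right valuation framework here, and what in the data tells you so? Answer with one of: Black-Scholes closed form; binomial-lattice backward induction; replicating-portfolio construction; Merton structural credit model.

framework: Merton structural credit model

Key observation: the question is about default risk generated by asset-value dynamics against a debt face of 15.5958 — the structural framework prices exactly that.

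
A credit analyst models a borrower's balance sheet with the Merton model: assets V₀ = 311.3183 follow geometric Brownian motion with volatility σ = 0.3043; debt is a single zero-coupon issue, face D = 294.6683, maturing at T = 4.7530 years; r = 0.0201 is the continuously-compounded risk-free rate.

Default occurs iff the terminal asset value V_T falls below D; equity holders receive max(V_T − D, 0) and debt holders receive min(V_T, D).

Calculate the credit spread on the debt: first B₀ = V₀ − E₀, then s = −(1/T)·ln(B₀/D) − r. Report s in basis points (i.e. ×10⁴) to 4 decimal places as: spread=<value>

spread=487.2018

Equity is a call on the firm's assets struck at D = 294.6683:
d₁ = [ln(V₀/D) + (r + σ²/2)T] / (σ√T)
   = [ln(311.3183/294.6683) + (0.0201 + 0.5·0.3043²)·4.7530] / (0.3043·√4.7530)
   = [0.054966 + 0.315596] / 0.663416 = 0.558565
d₂ = d₁ − σ√T = 0.558565 − 0.663416 = -0.104850
N(d₁) = 0.711771,  N(d₂) = 0.458247,  e^(−rT) = 0.908886
E₀ = V₀·N(d₁) − D·e^(−rT)·N(d₂)
   = 311.3183·0.711771 − 294.6683·0.908886·0.458247 = 98.859521
B₀ = V₀ − E₀ = 311.3183 − 98.859521 = 212.458779
spread = −(1/T)·ln(B₀/D) − r = −(1/4.7530)·ln(212.458779/294.6683) − 0.0201 = 0.04872018
in basis points: 0.04872018 × 10⁴ = 487.2018 bp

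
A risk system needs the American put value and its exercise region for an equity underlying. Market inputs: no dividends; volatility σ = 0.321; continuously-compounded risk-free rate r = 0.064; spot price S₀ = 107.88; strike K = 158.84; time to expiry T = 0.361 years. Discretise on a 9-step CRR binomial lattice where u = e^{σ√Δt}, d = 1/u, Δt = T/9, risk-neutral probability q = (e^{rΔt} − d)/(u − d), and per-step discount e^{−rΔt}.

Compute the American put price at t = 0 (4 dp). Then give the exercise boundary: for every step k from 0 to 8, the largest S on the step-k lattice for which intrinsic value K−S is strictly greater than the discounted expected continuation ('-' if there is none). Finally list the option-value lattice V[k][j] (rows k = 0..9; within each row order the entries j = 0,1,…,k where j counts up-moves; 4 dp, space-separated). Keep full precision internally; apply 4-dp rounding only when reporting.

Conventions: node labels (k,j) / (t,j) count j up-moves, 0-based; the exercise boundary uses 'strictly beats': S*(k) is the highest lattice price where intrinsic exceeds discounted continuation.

price = 50.9600
boundary = 107.8800 115.0433 122.6823 115.0433 122.6823 130.8284 122.6823 130.8284 139.5155
tree:
50.9600
57.6773 43.7967
63.9763 50.9600 36.1577
69.8831 57.6773 43.7967 28.2639
75.4221 63.9763 50.9600 36.1577 20.6367
80.6162 69.8831 57.6773 43.7967 28.0116 13.4816
85.4869 75.4221 63.9763 50.9600 36.1577 19.9243 7.2077
90.0543 80.6162 69.8831 57.6773 43.7967 28.0116 12.0642 2.4633
94.3373 85.4869 75.4221 63.9763 50.9600 36.1577 19.3245 4.9781 0.0000
98.3537 90.0543 80.6162 69.8831 57.6773 43.7967 28.0116 10.0605 0.0000 0.0000

params: Δt=0.04011 u=1.06640 d=0.93773 q=0.50391 e^(-rΔt)=0.99744
t_9 payoffs: 98.3537 90.0543 80.6162 69.8831 57.6773 43.7967 28.0116 10.0605 0.0000 0.0000
t_8: node(8,0) S=64.5027 payoff=94.3373 vs cont=93.9301 → 94.3373 [stop]  node(8,1) S=73.3531 payoff=85.4869 vs cont=85.0797 → 85.4869 [stop]  node(8,2) S=83.4179 payoff=75.4221 vs cont=75.0148 → 75.4221 [stop]  node(8,3) S=94.8637 payoff=63.9763 vs cont=63.5690 → 63.9763 [stop]  node(8,4) S=107.8800 payoff=50.9600 vs cont=50.5528 → 50.9600 [stop]  node(8,5) S=122.6823 payoff=36.1577 vs cont=35.7505 → 36.1577 [stop]  node(8,6) S=139.5155 payoff=19.3245 vs cont=18.9172 → 19.3245 [stop]  node(8,7) S=158.6585 payoff=0.1815 vs cont=4.9781 → 4.9781 [wait]  node(8,8) S=180.4281 payoff=0.0000 vs cont=0.0000 → 0.0000 [wait]  ⇒ S*(8)=139.5155
t_7: node(7,0) S=68.7857 payoff=90.0543 vs cont=89.6471 → 90.0543 [stop]  node(7,1) S=78.2238 payoff=80.6162 vs cont=80.2090 → 80.6162 [stop]  node(7,2) S=88.9569 payoff=69.8831 vs cont=69.4758 → 69.8831 [stop]  node(7,3) S=101.1627 payoff=57.6773 vs cont=57.2700 → 57.6773 [stop]  node(7,4) S=115.0433 payoff=43.7967 vs cont=43.3895 → 43.7967 [stop]  node(7,5) S=130.8284 payoff=28.0116 vs cont=27.6043 → 28.0116 [stop]  node(7,6) S=148.7795 payoff=10.0605 vs cont=12.0642 → 12.0642 [wait]  node(7,7) S=169.1935 payoff=0.0000 vs cont=2.4633 → 2.4633 [wait]  ⇒ S*(7)=130.8284
t_6: node(6,0) S=73.3531 payoff=85.4869 vs cont=85.0797 → 85.4869 [stop]  node(6,1) S=83.4179 payoff=75.4221 vs cont=75.0148 → 75.4221 [stop]  node(6,2) S=94.8637 payoff=63.9763 vs cont=63.5690 → 63.9763 [stop]  node(6,3) S=107.8800 payoff=50.9600 vs cont=50.5528 → 50.9600 [stop]  node(6,4) S=122.6823 payoff=36.1577 vs cont=35.7505 → 36.1577 [stop]  node(6,5) S=139.5155 payoff=19.3245 vs cont=19.9243 → 19.9243 [wait]  node(6,6) S=158.6585 payoff=0.1815 vs cont=7.2077 → 7.2077 [wait]  ⇒ S*(6)=122.6823
t_5: node(5,0) S=78.2238 payoff=80.6162 vs cont=80.2090 → 80.6162 [stop]  node(5,1) S=88.9569 payoff=69.8831 vs cont=69.4758 → 69.8831 [stop]  node(5,2) S=101.1627 payoff=57.6773 vs cont=57.2700 → 57.6773 [stop]  node(5,3) S=115.0433 payoff=43.7967 vs cont=43.3895 → 43.7967 [stop]  node(5,4) S=130.8284 payoff=28.0116 vs cont=27.9058 → 28.0116 [stop]  node(5,5) S=148.7795 payoff=10.0605 vs cont=13.4816 → 13.4816 [wait]  ⇒ S*(5)=130.8284
t_4: node(4,0) S=83.4179 payoff=75.4221 vs cont=75.0148 → 75.4221 [stop]  node(4,1) S=94.8637 payoff=63.9763 vs cont=63.5690 → 63.9763 [stop]  node(4,2) S=107.8800 payoff=50.9600 vs cont=50.5528 → 50.9600 [stop]  node(4,3) S=122.6823 payoff=36.1577 vs cont=35.7505 → 36.1577 [stop]  node(4,4) S=139.5155 payoff=19.3245 vs cont=20.6367 → 20.6367 [wait]  ⇒ S*(4)=122.6823
t_3: node(3,0) S=88.9569 payoff=69.8831 vs cont=69.4758 → 69.8831 [stop]  node(3,1) S=101.1627 payoff=57.6773 vs cont=57.2700 → 57.6773 [stop]  node(3,2) S=115.0433 payoff=43.7967 vs cont=43.3895 → 43.7967 [stop]  node(3,3) S=130.8284 payoff=28.0116 vs cont=28.2639 → 28.2639 [wait]  ⇒ S*(3)=115.0433
t_2: node(2,0) S=94.8637 payoff=63.9763 vs cont=63.5690 → 63.9763 [stop]  node(2,1) S=107.8800 payoff=50.9600 vs cont=50.5528 → 50.9600 [stop]  node(2,2) S=122.6823 payoff=36.1577 vs cont=35.8773 → 36.1577 [stop]  ⇒ S*(2)=122.6823
t_1: node(1,0) S=101.1627 payoff=57.6773 vs cont=57.2700 → 57.6773 [stop]  node(1,1) S=115.0433 payoff=43.7967 vs cont=43.3895 → 43.7967 [stop]  ⇒ S*(1)=115.0433
t_0: node(0,0) S=107.8800 payoff=50.9600 vs cont=50.5528 → 50.9600 [stop]  ⇒ S*(0)=107.8800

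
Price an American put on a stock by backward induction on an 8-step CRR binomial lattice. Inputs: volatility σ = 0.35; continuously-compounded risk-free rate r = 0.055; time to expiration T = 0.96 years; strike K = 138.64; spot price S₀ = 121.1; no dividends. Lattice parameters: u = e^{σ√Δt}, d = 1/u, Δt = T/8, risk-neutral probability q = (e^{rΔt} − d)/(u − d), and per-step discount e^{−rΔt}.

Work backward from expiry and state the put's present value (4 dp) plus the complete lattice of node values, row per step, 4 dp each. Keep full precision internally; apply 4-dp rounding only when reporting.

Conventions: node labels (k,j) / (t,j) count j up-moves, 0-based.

price = 24.6960
tree:
24.6960
33.3521 16.2634
43.6160 23.4073 9.2490
54.4660 32.5730 14.4417 4.1162
64.0771 43.6160 21.8292 7.1563 1.0938
72.5909 54.4660 31.6711 12.1581 2.1889 0.0000
80.1325 64.0771 43.6160 20.0024 4.3802 0.0000 0.0000
86.8130 72.5909 54.4660 31.3674 8.7652 0.0000 0.0000 0.0000
92.7307 80.1325 64.0771 43.6160 17.5400 0.0000 0.0000 0.0000 0.0000

Δt=0.12000  u=1.12890  d=0.88582  q=0.49697  discount=0.99342
step 8 (expiry): payoffs max(K−S,0) = 92.7307 80.1325 64.0771 43.6160 17.5400 0.0000 0.0000 0.0000 0.0000
k=7: (k=7,j=0): S=51.8270, K−S=86.8130, hold=85.9010 ⇒ V=86.8130 exercise | (k=7,j=1): S=66.0491, K−S=72.5909, hold=71.6789 ⇒ V=72.5909 exercise | (k=7,j=2): S=84.1740, K−S=54.4660, hold=53.5540 ⇒ V=54.4660 exercise | (k=7,j=3): S=107.2726, K−S=31.3674, hold=30.4554 ⇒ V=31.3674 exercise | (k=7,j=4): S=136.7098, K−S=1.9302, hold=8.7652 ⇒ V=8.7652 continue | (k=7,j=5): S=174.2250, K−S=0.0000, hold=0.0000 ⇒ V=0.0000 continue | (k=7,j=6): S=222.0349, K−S=0.0000, hold=0.0000 ⇒ V=0.0000 continue | (k=7,j=7): S=282.9645, K−S=0.0000, hold=0.0000 ⇒ V=0.0000 continue
k=6: (k=6,j=0): S=58.5075, K−S=80.1325, hold=79.2205 ⇒ V=80.1325 exercise | (k=6,j=1): S=74.5629, K−S=64.0771, hold=63.1651 ⇒ V=64.0771 exercise | (k=6,j=2): S=95.0240, K−S=43.6160, hold=42.7040 ⇒ V=43.6160 exercise | (k=6,j=3): S=121.1000, K−S=17.5400, hold=20.0024 ⇒ V=20.0024 continue | (k=6,j=4): S=154.3316, K−S=0.0000, hold=4.3802 ⇒ V=4.3802 continue | (k=6,j=5): S=196.6825, K−S=0.0000, hold=0.0000 ⇒ V=0.0000 continue | (k=6,j=6): S=250.6551, K−S=0.0000, hold=0.0000 ⇒ V=0.0000 continue
k=5: (k=5,j=0): S=66.0491, K−S=72.5909, hold=71.6789 ⇒ V=72.5909 exercise | (k=5,j=1): S=84.1740, K−S=54.4660, hold=53.5540 ⇒ V=54.4660 exercise | (k=5,j=2): S=107.2726, K−S=31.3674, hold=31.6711 ⇒ V=31.6711 continue | (k=5,j=3): S=136.7098, K−S=1.9302, hold=12.1581 ⇒ V=12.1581 continue | (k=5,j=4): S=174.2250, K−S=0.0000, hold=2.1889 ⇒ V=2.1889 continue | (k=5,j=5): S=222.0349, K−S=0.0000, hold=0.0000 ⇒ V=0.0000 continue
k=4: (k=4,j=0): S=74.5629, K−S=64.0771, hold=63.1651 ⇒ V=64.0771 exercise | (k=4,j=1): S=95.0240, K−S=43.6160, hold=42.8539 ⇒ V=43.6160 exercise | (k=4,j=2): S=121.1000, K−S=17.5400, hold=21.8292 ⇒ V=21.8292 continue | (k=4,j=3): S=154.3316, K−S=0.0000, hold=7.1563 ⇒ V=7.1563 continue | (k=4,j=4): S=196.6825, K−S=0.0000, hold=1.0938 ⇒ V=1.0938 continue
k=3: (k=3,j=0): S=84.1740, K−S=54.4660, hold=53.5540 ⇒ V=54.4660 exercise | (k=3,j=1): S=107.2726, K−S=31.3674, hold=32.5730 ⇒ V=32.5730 continue | (k=3,j=2): S=136.7098, K−S=1.9302, hold=14.4417 ⇒ V=14.4417 continue | (k=3,j=3): S=174.2250, K−S=0.0000, hold=4.1162 ⇒ V=4.1162 continue
k=2: (k=2,j=0): S=95.0240, K−S=43.6160, hold=43.2992 ⇒ V=43.6160 exercise | (k=2,j=1): S=121.1000, K−S=17.5400, hold=23.4073 ⇒ V=23.4073 continue | (k=2,j=2): S=154.3316, K−S=0.0000, hold=9.2490 ⇒ V=9.2490 continue
k=1: (k=1,j=0): S=107.2726, K−S=31.3674, hold=33.3521 ⇒ V=33.3521 continue | (k=1,j=1): S=136.7098, K−S=1.9302, hold=16.2634 ⇒ V=16.2634 continue
k=0: (k=0,j=0): S=121.1000, K−S=17.5400, hold=24.6960 ⇒ V=24.6960 continue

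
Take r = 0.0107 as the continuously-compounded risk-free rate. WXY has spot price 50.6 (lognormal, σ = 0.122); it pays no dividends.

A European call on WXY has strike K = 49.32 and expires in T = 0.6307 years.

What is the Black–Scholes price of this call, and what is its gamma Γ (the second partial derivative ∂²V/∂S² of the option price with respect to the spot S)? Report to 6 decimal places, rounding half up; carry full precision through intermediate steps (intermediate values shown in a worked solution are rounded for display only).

σ√T = 0.122·√0.6307 = 0.096888
d₁ = (ln(S/K) + (r+σ²/2)T) / (σ√T) = (ln(50.6/49.32) + (0.0107+0.122²/2)·0.6307) / 0.096888 = (0.025622 + 0.011442) / 0.096888 = 0.382544
d₂ = d₁ − σ√T = 0.382544 − 0.096888 = 0.285656
e^{−rT} = 0.993274
N(d₁) = 0.648971,  N(d₂) = 0.612429
Call price V = S·N(d₁) − K·e^{−rT}·N(d₂) = 32.837940 − 30.001856 = 2.836084
φ(d₁) = (1/√(2π))·e^{−d₁²/2} = 0.370794
Γ = φ(d₁) / (S·σ·√T) = 0.075633

price = 2.836084
Γ = 0.075633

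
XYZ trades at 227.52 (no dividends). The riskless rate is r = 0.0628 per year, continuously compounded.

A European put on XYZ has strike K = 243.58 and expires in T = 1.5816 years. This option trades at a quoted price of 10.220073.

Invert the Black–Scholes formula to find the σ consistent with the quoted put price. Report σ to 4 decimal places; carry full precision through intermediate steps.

sigma = 0.1195

At σ = 0.1195 the Black–Scholes value reproduces the quote:
σ√T = 0.1195·√1.5816 = 0.150285
d₁ = (ln(S/K) + (r+σ²/2)T) / (σ√T) = (ln(227.52/243.58) + (0.0628+0.1195²/2)·1.5816) / 0.150285 = (-0.068207 + 0.110617) / 0.150285 = 0.282197
d₂ = d₁ − σ√T = 0.282197 − 0.150285 = 0.131912
e^{−rT} = 0.905449
N(−d₁) = 0.388896,  N(−d₂) = 0.447527
V = K·e^{−rT}·N(−d₂) − S·N(−d₁) = 98.701753 − 88.481680 = 10.220073 (the quoted price), and the Black–Scholes price is strictly increasing in σ, so σ is unique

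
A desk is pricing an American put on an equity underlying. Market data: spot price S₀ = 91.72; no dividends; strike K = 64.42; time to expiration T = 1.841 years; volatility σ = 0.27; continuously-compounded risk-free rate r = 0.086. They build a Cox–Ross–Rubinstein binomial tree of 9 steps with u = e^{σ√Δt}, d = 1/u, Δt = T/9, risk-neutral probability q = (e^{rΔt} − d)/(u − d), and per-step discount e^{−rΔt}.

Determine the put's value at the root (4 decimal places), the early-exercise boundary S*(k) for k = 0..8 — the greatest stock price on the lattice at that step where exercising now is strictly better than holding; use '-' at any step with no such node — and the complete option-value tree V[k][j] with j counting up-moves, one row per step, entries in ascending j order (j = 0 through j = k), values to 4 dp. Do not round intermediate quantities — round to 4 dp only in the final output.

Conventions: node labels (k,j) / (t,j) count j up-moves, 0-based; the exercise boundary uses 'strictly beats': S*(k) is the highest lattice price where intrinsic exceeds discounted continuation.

price = 1.0340
boundary = - - - - - 49.8075 44.0819 49.8075 56.2767
tree:
1.0340
1.8496 0.3787
3.2398 0.7354 0.0898
5.5334 1.4077 0.1913 0.0069
9.1638 2.6467 0.4068 0.0154 0.0000
14.6125 4.8594 0.8636 0.0342 0.0000 0.0000
20.3381 8.6339 1.8290 0.0760 0.0000 0.0000 0.0000
25.4054 14.6125 3.8645 0.1689 0.0000 0.0000 0.0000 0.0000
29.8903 20.3381 8.1433 0.3753 0.0000 0.0000 0.0000 0.0000 0.0000
33.8596 25.4054 14.6125 0.8339 0.0000 0.0000 0.0000 0.0000 0.0000 0.0000

Δt=0.20456, u=1.12988, d=0.88505, q=0.54200, disc=e^(-rΔt)=0.98256
k=9 terminal: V=max(K-S,0) → 33.8596 25.4054 14.6125 0.8339 0.0000 0.0000 0.0000 0.0000 0.0000 0.0000
k=8: j=0 S=34.5297 intr=29.8903 cont=28.7670 V=29.8903[EX]; j=1 S=44.0819 intr=20.3381 cont=19.2147 V=20.3381[EX]; j=2 S=56.2767 intr=8.1433 cont=7.0200 V=8.1433[EX]; j=3 S=71.8449 intr=0.0000 cont=0.3753 V=0.3753[hold]; j=4 S=91.7200 intr=0.0000 cont=0.0000 V=0.0000[hold]; j=5 S=117.0933 intr=0.0000 cont=0.0000 V=0.0000[hold]; j=6 S=149.4857 intr=0.0000 cont=0.0000 V=0.0000[hold]; j=7 S=190.8392 intr=0.0000 cont=0.0000 V=0.0000[hold]; j=8 S=243.6326 intr=0.0000 cont=0.0000 V=0.0000[hold]  S*(8)=56.2767
k=7: j=0 S=39.0146 intr=25.4054 cont=24.2821 V=25.4054[EX]; j=1 S=49.8075 intr=14.6125 cont=13.4892 V=14.6125[EX]; j=2 S=63.5861 intr=0.8339 cont=3.8645 V=3.8645[hold]; j=3 S=81.1765 intr=0.0000 cont=0.1689 V=0.1689[hold]; j=4 S=103.6330 intr=0.0000 cont=0.0000 V=0.0000[hold]; j=5 S=132.3018 intr=0.0000 cont=0.0000 V=0.0000[hold]; j=6 S=168.9016 intr=0.0000 cont=0.0000 V=0.0000[hold]; j=7 S=215.6262 intr=0.0000 cont=0.0000 V=0.0000[hold]  S*(7)=49.8075
k=6: j=0 S=44.0819 intr=20.3381 cont=19.2147 V=20.3381[EX]; j=1 S=56.2767 intr=8.1433 cont=8.6339 V=8.6339[hold]; j=2 S=71.8449 intr=0.0000 cont=1.8290 V=1.8290[hold]; j=3 S=91.7200 intr=0.0000 cont=0.0760 V=0.0760[hold]; j=4 S=117.0933 intr=0.0000 cont=0.0000 V=0.0000[hold]; j=5 S=149.4857 intr=0.0000 cont=0.0000 V=0.0000[hold]; j=6 S=190.8392 intr=0.0000 cont=0.0000 V=0.0000[hold]  S*(6)=44.0819
k=5: j=0 S=49.8075 intr=14.6125 cont=13.7504 V=14.6125[EX]; j=1 S=63.5861 intr=0.8339 cont=4.8594 V=4.8594[hold]; j=2 S=81.1765 intr=0.0000 cont=0.8636 V=0.8636[hold]; j=3 S=103.6330 intr=0.0000 cont=0.0342 V=0.0342[hold]; j=4 S=132.3018 intr=0.0000 cont=0.0000 V=0.0000[hold]; j=5 S=168.9016 intr=0.0000 cont=0.0000 V=0.0000[hold]  S*(5)=49.8075
k=4: j=0 S=56.2767 intr=8.1433 cont=9.1638 V=9.1638[hold]; j=1 S=71.8449 intr=0.0000 cont=2.6467 V=2.6467[hold]; j=2 S=91.7200 intr=0.0000 cont=0.4068 V=0.4068[hold]; j=3 S=117.0933 intr=0.0000 cont=0.0154 V=0.0154[hold]; j=4 S=149.4857 intr=0.0000 cont=0.0000 V=0.0000[hold]  S*(4)=-
k=3: j=0 S=63.5861 intr=0.8339 cont=5.5334 V=5.5334[hold]; j=1 S=81.1765 intr=0.0000 cont=1.4077 V=1.4077[hold]; j=2 S=103.6330 intr=0.0000 cont=0.1913 V=0.1913[hold]; j=3 S=132.3018 intr=0.0000 cont=0.0069 V=0.0069[hold]  S*(3)=-
k=2: j=0 S=71.8449 intr=0.0000 cont=3.2398 V=3.2398[hold]; j=1 S=91.7200 intr=0.0000 cont=0.7354 V=0.7354[hold]; j=2 S=117.0933 intr=0.0000 cont=0.0898 V=0.0898[hold]  S*(2)=-
k=1: j=0 S=81.1765 intr=0.0000 cont=1.8496 V=1.8496[hold]; j=1 S=103.6330 intr=0.0000 cont=0.3787 V=0.3787[hold]  S*(1)=-
k=0: j=0 S=91.7200 intr=0.0000 cont=1.0340 V=1.0340[hold]  S*(0)=-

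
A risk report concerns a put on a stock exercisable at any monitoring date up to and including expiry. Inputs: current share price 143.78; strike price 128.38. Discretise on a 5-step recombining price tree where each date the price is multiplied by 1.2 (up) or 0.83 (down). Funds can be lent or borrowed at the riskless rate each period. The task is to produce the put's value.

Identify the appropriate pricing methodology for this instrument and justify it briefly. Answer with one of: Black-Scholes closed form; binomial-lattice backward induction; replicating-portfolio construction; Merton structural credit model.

framework: binomial-lattice backward induction

Key observation: an American put (K = 128.38, S₀ = 143.78) on a 5-date tree has no closed form — the optimal stopping decision is embedded and must be resolved recursively from expiry.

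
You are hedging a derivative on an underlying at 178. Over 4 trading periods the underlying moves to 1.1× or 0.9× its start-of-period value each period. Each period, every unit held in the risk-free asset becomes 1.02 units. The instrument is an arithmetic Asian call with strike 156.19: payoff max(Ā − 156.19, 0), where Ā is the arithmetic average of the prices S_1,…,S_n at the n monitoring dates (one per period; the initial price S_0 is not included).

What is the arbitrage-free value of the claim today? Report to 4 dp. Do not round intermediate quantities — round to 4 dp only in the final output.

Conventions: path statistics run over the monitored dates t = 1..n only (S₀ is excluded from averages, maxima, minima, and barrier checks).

Risk-neutral up-probability p* = (R−d)/(u−d) = (1.02−0.9)/(1.1−0.9) = 0.6000; the claim prices as the p*-weighted sum of path payoffs discounted by R^4.
Enumerate all 2^4 = 16 price paths (U = up ×1.1, D = down ×0.9); each path with k up-moves has probability p*^k·(1−p*)^(4−k).
DDDD: Ā=137.7320, payoff=0.0000, prob=0.025600
UDDD: Ā=168.3390, payoff=12.1491, prob=0.038400
DUDD: Ā=159.4391, payoff=3.2490, prob=0.038400
UUDD: Ā=194.8699, payoff=38.6799, prob=0.057600
DDUD: Ā=151.4290, payoff=0.0000, prob=0.038400
UDUD: Ā=185.0799, payoff=28.8899, prob=0.057600
DUUD: Ā=176.1799, payoff=19.9900, prob=0.057600
UUUD: Ā=215.3311, payoff=59.1410, prob=0.086400
DDDU: Ā=144.2200, payoff=0.0000, prob=0.038400
UDDU: Ā=176.2689, payoff=20.0789, prob=0.057600
DUDU: Ā=167.3690, payoff=11.1790, prob=0.057600
UUDU: Ā=204.5620, payoff=48.3721, prob=0.086400
DDUU: Ā=159.3589, payoff=3.1690, prob=0.057600
UDUU: Ā=194.7721, payoff=38.5821, prob=0.086400
DUUU: Ā=185.8721, payoff=29.6821, prob=0.086400
UUUU: Ā=227.1770, payoff=70.9869, prob=0.129600
Price = Σ prob·payoff / R^4 = 32.004780 / 1.082432 = 29.5675

price = 29.5675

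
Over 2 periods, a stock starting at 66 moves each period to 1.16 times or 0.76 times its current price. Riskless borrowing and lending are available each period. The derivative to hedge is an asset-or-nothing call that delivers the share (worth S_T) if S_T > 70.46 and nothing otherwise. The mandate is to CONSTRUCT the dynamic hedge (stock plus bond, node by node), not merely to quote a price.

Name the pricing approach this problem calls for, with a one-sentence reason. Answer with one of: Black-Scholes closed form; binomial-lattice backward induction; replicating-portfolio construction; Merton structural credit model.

framework: replicating-portfolio construction

Key observation: the deliverable is the dynamic trading strategy on the 2-step tree (spot 66, moves 1.16 and 0.76), so the valuation must go through the node-by-node replicating-portfolio solve.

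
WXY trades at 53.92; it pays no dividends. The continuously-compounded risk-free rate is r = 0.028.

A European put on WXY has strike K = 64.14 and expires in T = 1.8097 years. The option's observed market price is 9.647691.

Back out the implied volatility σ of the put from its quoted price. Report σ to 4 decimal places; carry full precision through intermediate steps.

At σ = 0.1760 the Black–Scholes value reproduces the quote:
σ√T = 0.176·√1.8097 = 0.236764
d₁ = (ln(S/K) + (r+σ²/2)T) / (σ√T) = (ln(53.92/64.14) + (0.028+0.176²/2)·1.8097) / 0.236764 = (-0.173567 + 0.078700) / 0.236764 = -0.400679
d₂ = d₁ − σ√T = -0.400679 − 0.236764 = -0.637443
e^{−rT} = 0.950591
N(−d₁) = 0.655672,  N(−d₂) = 0.738082
V = K·e^{−rT}·N(−d₂) − S·N(−d₁) = 45.001518 − 35.353827 = 9.647691 (the observed quote) — the price is monotone increasing in volatility, hence this σ is the only solution

sigma = 0.1760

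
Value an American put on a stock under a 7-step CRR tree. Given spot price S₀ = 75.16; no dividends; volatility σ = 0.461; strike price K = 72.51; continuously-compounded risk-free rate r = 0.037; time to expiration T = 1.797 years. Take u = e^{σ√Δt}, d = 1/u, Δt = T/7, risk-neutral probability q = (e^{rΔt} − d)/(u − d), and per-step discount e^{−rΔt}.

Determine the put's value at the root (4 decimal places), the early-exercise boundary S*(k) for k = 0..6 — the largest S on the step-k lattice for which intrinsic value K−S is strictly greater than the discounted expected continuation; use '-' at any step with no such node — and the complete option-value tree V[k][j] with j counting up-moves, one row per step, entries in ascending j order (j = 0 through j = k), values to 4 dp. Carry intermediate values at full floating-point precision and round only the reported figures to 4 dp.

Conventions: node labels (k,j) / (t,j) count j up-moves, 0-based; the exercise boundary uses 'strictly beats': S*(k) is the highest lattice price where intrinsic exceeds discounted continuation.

price = 14.9929
boundary = - - - 37.2963 29.5274 37.2963 47.1093
tree:
14.9929
20.5952 8.7817
27.4217 13.0749 3.9660
35.2137 18.9184 6.5432 1.0481
42.9826 26.4087 10.5907 1.9671 0.0000
49.1332 35.2137 16.7055 3.6921 0.0000 0.0000
54.0026 42.9826 25.4007 6.9296 0.0000 0.0000 0.0000
57.8577 49.1332 35.2137 13.0059 0.0000 0.0000 0.0000 0.0000

Δt=0.25671, u=1.26311, d=0.79170, q=0.46212, disc=e^(-rΔt)=0.99055
k=7 terminal: V=max(K-S,0) → 57.8577 49.1332 35.2137 13.0059 0.0000 0.0000 0.0000 0.0000
k=6: j=0 S=18.5074 intr=54.0026 cont=53.3171 V=54.0026[EX]; j=1 S=29.5274 intr=42.9826 cont=42.2971 V=42.9826[EX]; j=2 S=47.1093 intr=25.4007 cont=24.7153 V=25.4007[EX]; j=3 S=75.1600 intr=0.0000 cont=6.9296 V=6.9296[hold]; j=4 S=119.9133 intr=0.0000 cont=0.0000 V=0.0000[hold]; j=5 S=191.3144 intr=0.0000 cont=0.0000 V=0.0000[hold]; j=6 S=305.2307 intr=0.0000 cont=0.0000 V=0.0000[hold]  S*(6)=47.1093
k=5: j=0 S=23.3768 intr=49.1332 cont=48.4477 V=49.1332[EX]; j=1 S=37.2963 intr=35.2137 cont=34.5282 V=35.2137[EX]; j=2 S=59.5041 intr=13.0059 cont=16.7055 V=16.7055[hold]; j=3 S=94.9351 intr=0.0000 cont=3.6921 V=3.6921[hold]; j=4 S=151.4633 intr=0.0000 cont=0.0000 V=0.0000[hold]; j=5 S=241.6506 intr=0.0000 cont=0.0000 V=0.0000[hold]  S*(5)=37.2963
k=4: j=0 S=29.5274 intr=42.9826 cont=42.2971 V=42.9826[EX]; j=1 S=47.1093 intr=25.4007 cont=26.4087 V=26.4087[hold]; j=2 S=75.1600 intr=0.0000 cont=10.5907 V=10.5907[hold]; j=3 S=119.9133 intr=0.0000 cont=1.9671 V=1.9671[hold]; j=4 S=191.3144 intr=0.0000 cont=0.0000 V=0.0000[hold]  S*(4)=29.5274
k=3: j=0 S=37.2963 intr=35.2137 cont=34.9896 V=35.2137[EX]; j=1 S=59.5041 intr=13.0059 cont=18.9184 V=18.9184[hold]; j=2 S=94.9351 intr=0.0000 cont=6.5432 V=6.5432[hold]; j=3 S=151.4633 intr=0.0000 cont=1.0481 V=1.0481[hold]  S*(3)=37.2963
k=2: j=0 S=47.1093 intr=25.4007 cont=27.4217 V=27.4217[hold]; j=1 S=75.1600 intr=0.0000 cont=13.0749 V=13.0749[hold]; j=2 S=119.9133 intr=0.0000 cont=3.9660 V=3.9660[hold]  S*(2)=-
k=1: j=0 S=59.5041 intr=13.0059 cont=20.5952 V=20.5952[hold]; j=1 S=94.9351 intr=0.0000 cont=8.7817 V=8.7817[hold]  S*(1)=-
k=0: j=0 S=75.1600 intr=0.0000 cont=14.9929 V=14.9929[hold]  S*(0)=-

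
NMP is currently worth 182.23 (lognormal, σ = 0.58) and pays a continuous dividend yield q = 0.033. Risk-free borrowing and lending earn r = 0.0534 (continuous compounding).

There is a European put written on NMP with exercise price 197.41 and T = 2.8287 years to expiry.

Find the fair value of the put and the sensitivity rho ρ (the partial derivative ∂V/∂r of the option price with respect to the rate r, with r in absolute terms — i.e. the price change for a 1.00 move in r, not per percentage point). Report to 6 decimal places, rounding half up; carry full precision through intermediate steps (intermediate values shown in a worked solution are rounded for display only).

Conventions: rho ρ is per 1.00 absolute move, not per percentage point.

σ√T = 0.58·√2.8287 = 0.975487
d₁ = (ln(S/K) + (r−q+σ²/2)T) / (σ√T) = (ln(182.23/197.41) + (0.0534−0.033+0.58²/2)·2.8287) / 0.975487 = (-0.080013 + 0.533493) / 0.975487 = 0.464875
d₂ = d₁ − σ√T = 0.464875 − 0.975487 = -0.510612
e^{−rT} = 0.859802
e^{−qT} = 0.910877
N(−d₁) = 0.321010,  N(−d₂) = 0.695189
Put price V = K·e^{−rT}·N(−d₂) − S·e^{−qT}·N(−d₁) = 117.996855 − 53.284252 = 64.712603
ρ = −K·T·e^{−rT}·N(−d₂) = -333.777703

price = 64.712603
ρ = -333.777703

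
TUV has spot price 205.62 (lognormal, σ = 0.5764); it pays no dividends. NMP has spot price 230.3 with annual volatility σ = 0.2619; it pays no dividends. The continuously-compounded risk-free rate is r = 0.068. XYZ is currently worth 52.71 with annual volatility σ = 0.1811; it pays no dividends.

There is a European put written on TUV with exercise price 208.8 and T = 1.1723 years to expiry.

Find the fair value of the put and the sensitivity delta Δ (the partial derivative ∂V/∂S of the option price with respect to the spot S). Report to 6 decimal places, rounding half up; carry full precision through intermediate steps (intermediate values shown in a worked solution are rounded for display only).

σ√T = 0.5764·√1.1723 = 0.624084
d₁ = (ln(S/K) + (r+σ²/2)T) / (σ√T) = (ln(205.62/208.8) + (0.068+0.5764²/2)·1.1723) / 0.624084 = (-0.015347 + 0.274457) / 0.624084 = 0.415184
d₂ = d₁ − σ√T = 0.415184 − 0.624084 = -0.208900
e^{−rT} = 0.923378
N(−d₁) = 0.339004,  N(−d₂) = 0.582737
Put price V = K·e^{−rT}·N(−d₂) − S·N(−d₁) = 112.352472 − 69.705901 = 42.646571
Δ = −N(−d₁) = -0.339004

price = 42.646571
Δ = -0.339004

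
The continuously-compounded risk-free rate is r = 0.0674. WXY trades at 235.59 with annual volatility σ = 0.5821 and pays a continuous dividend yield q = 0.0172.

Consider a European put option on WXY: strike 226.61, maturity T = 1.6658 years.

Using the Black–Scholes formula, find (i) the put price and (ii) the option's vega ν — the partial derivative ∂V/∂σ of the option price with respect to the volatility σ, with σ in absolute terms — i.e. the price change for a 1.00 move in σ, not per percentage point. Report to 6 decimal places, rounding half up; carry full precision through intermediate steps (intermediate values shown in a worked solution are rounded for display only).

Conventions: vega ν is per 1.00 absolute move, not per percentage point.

price = 50.774693
ν = 101.958681

σ√T = 0.5821·√1.6658 = 0.751292
d₁ = (ln(S/K) + (r−q+σ²/2)T) / (σ√T) = (ln(235.59/226.61) + (0.0674−0.0172+0.5821²/2)·1.6658) / 0.751292 = (0.038863 + 0.365843) / 0.751292 = 0.538680
d₂ = d₁ − σ√T = 0.538680 − 0.751292 = -0.212613
e^{−rT} = 0.893799
e^{−qT} = 0.971755
N(−d₁) = 0.295054,  N(−d₂) = 0.584186
Put price V = K·e^{−rT}·N(−d₂) − S·e^{−qT}·N(−d₁) = 118.323091 − 67.548399 = 50.774693
φ(d₁) = (1/√(2π))·e^{−d₁²/2} = 0.345064
ν = S·e^{−qT}·φ(d₁)·√T = 101.958681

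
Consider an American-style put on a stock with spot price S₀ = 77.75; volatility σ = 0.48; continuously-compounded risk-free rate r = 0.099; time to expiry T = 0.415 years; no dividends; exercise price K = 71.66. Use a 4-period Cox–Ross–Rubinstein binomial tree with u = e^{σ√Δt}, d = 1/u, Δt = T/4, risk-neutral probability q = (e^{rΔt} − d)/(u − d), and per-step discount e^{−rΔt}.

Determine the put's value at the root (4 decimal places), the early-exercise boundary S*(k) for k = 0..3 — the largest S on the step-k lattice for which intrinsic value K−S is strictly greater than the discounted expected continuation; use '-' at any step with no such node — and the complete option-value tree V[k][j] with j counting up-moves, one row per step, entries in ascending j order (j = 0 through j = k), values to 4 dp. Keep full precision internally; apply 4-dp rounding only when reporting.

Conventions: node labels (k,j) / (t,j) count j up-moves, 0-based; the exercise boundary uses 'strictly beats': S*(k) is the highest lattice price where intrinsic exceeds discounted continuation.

price = 5.5297
boundary = - - - 48.8948
tree:
5.5297
9.2689 1.8255
14.9591 3.6498 0.0000
22.7652 7.2972 0.0000 0.0000
29.7694 14.5899 0.0000 0.0000 0.0000

Δt=0.10375  u=1.16720  d=0.85675  q=0.49468  discount=0.98978
step 4 (expiry): payoffs max(K−S,0) = 29.7694 14.5899 0.0000 0.0000 0.0000
step 3: (k=3,j=0): S=48.8948, K−S=22.7652, hold=22.0329 ⇒ V=22.7652 exercise | (k=3,j=1): S=66.6123, K−S=5.0477, hold=7.2972 ⇒ V=7.2972 continue | (k=3,j=2): S=90.7499, K−S=0.0000, hold=0.0000 ⇒ V=0.0000 continue | (k=3,j=3): S=123.6341, K−S=0.0000, hold=0.0000 ⇒ V=0.0000 continue  boundary S*=48.8948
step 2: (k=2,j=0): S=57.0701, K−S=14.5899, hold=14.9591 ⇒ V=14.9591 continue | (k=2,j=1): S=77.7500, K−S=0.0000, hold=3.6498 ⇒ V=3.6498 continue | (k=2,j=2): S=105.9235, K−S=0.0000, hold=0.0000 ⇒ V=0.0000 continue  boundary S*=-
step 1: (k=1,j=0): S=66.6123, K−S=5.0477, hold=9.2689 ⇒ V=9.2689 continue | (k=1,j=1): S=90.7499, K−S=0.0000, hold=1.8255 ⇒ V=1.8255 continue  boundary S*=-
step 0: (k=0,j=0): S=77.7500, K−S=0.0000, hold=5.5297 ⇒ V=5.5297 continue  boundary S*=-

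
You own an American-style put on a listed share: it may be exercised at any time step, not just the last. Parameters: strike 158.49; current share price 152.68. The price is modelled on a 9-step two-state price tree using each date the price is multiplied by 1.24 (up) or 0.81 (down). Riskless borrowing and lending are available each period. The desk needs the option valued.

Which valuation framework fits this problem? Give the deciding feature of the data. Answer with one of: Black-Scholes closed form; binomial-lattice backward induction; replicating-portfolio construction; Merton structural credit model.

framework: binomial-lattice backward induction

Key observation: the defining feature is the embedded early-exercise option across 9 discrete dates on the spot-152.68 tree; pricing the strike-158.49 put means working backward with an exercise test at every node.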